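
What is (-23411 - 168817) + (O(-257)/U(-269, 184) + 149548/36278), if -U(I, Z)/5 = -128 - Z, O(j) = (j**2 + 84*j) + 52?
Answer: -5438520890773/28296840 ≈ -1.9220e+5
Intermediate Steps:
O(j) = 52 + j**2 + 84*j
U(I, Z) = 640 + 5*Z (U(I, Z) = -5*(-128 - Z) = 640 + 5*Z)
(-23411 - 168817) + (O(-257)/U(-269, 184) + 149548/36278) = (-23411 - 168817) + ((52 + (-257)**2 + 84*(-257))/(640 + 5*184) + 149548/36278) = -192228 + ((52 + 66049 - 21588)/(640 + 920) + 149548*(1/36278)) = -192228 + (44513/1560 + 74774/18139) = -192228 + 924068747/28296840 = -5438520890773/28296840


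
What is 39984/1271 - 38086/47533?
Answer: 1852152166/60414443 ≈ 30.657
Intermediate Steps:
39984/1271 - 38086/47533 = 1852152166/60414443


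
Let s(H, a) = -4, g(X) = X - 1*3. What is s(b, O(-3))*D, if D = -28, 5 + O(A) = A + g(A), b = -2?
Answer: 112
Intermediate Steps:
g(X) = -3 + X (g(X) = X - 3 = -3 + X)
O(A) = -8 + 2*A (O(A) = -5 + (A + (-3 + A)) = -5 + (-3 + 2*A) = -8 + 2*A)
s(b, O(-3))*D = -4*(-28) = 112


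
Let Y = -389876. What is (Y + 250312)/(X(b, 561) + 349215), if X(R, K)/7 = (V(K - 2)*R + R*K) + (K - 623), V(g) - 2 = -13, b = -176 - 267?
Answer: 139564/1356769 ≈ 0.10286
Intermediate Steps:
b = -443
V(g) = -11 (V(g) = 2 - 13 = -11)
X(R, K) = -4361 - 77*R + 7*K + 7*K*R (X(R, K) = 7*((-11*R + R*K) + (K - 623)) = 7*((-11*R + K*R) + (-623 + K)) = 7*(-623 + K - 11*R + K*R) = -4361 - 77*R + 7*K + 7*K*R)
(Y + 250312)/(X(b, 561) + 349215) = (-389876 + 250312)/((-4361 - 77*(-443) + 7*561 + 7*561*(-443)) + 349215) = -139564/((-4361 + 34111 + 3927 - 1739661) + 349215) = -139564/(-1705984 + 349215) = -139564/(-1356769) = -139564*(-1/1356769) = 139564/1356769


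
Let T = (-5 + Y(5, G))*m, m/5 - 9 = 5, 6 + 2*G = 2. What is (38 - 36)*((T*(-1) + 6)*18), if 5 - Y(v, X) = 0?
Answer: 216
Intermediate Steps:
G = -2 (G = -3 + (1/2)*2 = -3 + 1 = -2)
Y(v, X) = 5 (Y(v, X) = 5 - 1*0 = 5 + 0 = 5)
m = 70 (m = 45 + 5*5 = 45 + 25 = 70)
T = 0 (T = (-5 + 5)*70 = 0*70 = 0)
(38 - 36)*((T*(-1) + 6)*18) = (38 - 36)*((0*(-1) + 6)*18) = 2*((0 + 6)*18) = 2*(6*18) = 2*108 = 216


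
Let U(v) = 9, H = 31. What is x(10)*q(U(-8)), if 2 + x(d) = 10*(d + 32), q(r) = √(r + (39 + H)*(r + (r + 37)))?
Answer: 418*√3859 ≈ 25967.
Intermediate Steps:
q(r) = √(2590 + 141*r) (q(r) = √(r + (39 + 31)*(r + (r + 37))) = √(r + 70*(r + (37 + r))) = √(r + 70*(37 + 2*r)) = √(r + (2590 + 140*r)) = √(2590 + 141*r))
x(d) = 318 + 10*d (x(d) = -2 + 10*(d + 32) = -2 + 10*(32 + d) = -2 + (320 + 10*d) = 318 + 10*d)
x(10)*q(U(-8)) = (318 + 10*10)*√(2590 + 141*9) = (318 + 100)*√(2590 + 1269) = 418*√3859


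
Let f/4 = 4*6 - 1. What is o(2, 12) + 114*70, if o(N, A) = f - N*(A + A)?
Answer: 8024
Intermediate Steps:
f = 92 (f = 4*(4*6 - 1) = 4*(24 - 1) = 4*23 = 92)
o(N, A) = 92 - 2*A*N (o(N, A) = 92 - N*(A + A) = 92 - N*2*A = 92 - 2*A*N)
o(2, 12) + 114*70 = (92 - 2*12*2) + 114*70 = (92 - 48) + 7980 = 44 + 7980 = 8024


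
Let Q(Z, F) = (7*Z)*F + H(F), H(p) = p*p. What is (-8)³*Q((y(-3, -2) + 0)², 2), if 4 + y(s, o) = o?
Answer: -260096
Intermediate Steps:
y(s, o) = -4 + o
H(p) = p²
Q(Z, F) = F² + 7*F*Z (Q(Z, F) = (7*Z)*F + F² = 7*F*Z + F² = F² + 7*F*Z)
(-8)³*Q((y(-3, -2) + 0)², 2) = (-8)³*(2*(2 + 7*((-4 - 2) + 0)²)) = -1024*(2 + 7*(-6 + 0)²) = -1024*(2 + 7*(-6)²) = -1024*(2 + 7*36) = -1024*(2 + 252) = -1024*254 = -512*508 = -260096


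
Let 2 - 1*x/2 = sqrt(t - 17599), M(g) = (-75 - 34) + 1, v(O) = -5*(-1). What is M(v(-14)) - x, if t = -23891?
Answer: -112 + 6*I*sqrt(4610) ≈ -112.0 + 407.38*I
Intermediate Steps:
v(O) = 5
M(g) = -108 (M(g) = -109 + 1 = -108)
x = 4 - 6*I*sqrt(4610) (x = 4 - 2*sqrt(-23891 - 17599) = 4 - 6*I*sqrt(4610) ≈ 4.0 - 407.38*I)
M(v(-14)) - x = -108 - (4 - 6*I*sqrt(4610)) = -108 + (-4 + 6*I*sqrt(4610)) = -112 + 6*I*sqrt(4610)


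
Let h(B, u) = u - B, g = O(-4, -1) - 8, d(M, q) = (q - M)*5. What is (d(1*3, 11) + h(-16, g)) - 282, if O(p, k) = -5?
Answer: -239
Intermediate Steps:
d(M, q) = -5*M + 5*q
g = -13 (g = -5 - 8 = -13)
(d(1*3, 11) + h(-16, g)) - 282 = ((-5*3 + 5*11) + (-13 - 1*(-16))) - 282 = ((-5*3 + 55) + (-13 + 16)) - 282 = ((-15 + 55) + 3) - 282 = (40 + 3) - 282 = 43 - 282 = -239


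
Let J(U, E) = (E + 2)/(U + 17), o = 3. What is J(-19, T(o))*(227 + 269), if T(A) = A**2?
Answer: -2728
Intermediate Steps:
J(U, E) = (2 + E)/(17 + U)
J(-19, T(o))*(227 + 269) = ((2 + 3**2)/(17 - 19))*(227 + 269) = ((2 + 9)/(-2))*496 = -1/2*11*496 = -11/2*496 = -2728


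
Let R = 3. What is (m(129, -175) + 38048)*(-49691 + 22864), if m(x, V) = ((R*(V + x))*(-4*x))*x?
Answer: -247449028760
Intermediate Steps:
m(x, V) = -4*x**2*(3*V + 3*x) (m(x, V) = ((3*(V + x))*(-4*x))*x = ((3*V + 3*x)*(-4*x))*x = (-4*x*(3*V + 3*x))*x = -4*x**2*(3*V + 3*x))
(m(129, -175) + 38048)*(-49691 + 22864) = (12*129**2*(-1*(-175) - 1*129) + 38048)*(-49691 + 22864) = (12*16641*(175 - 129) + 38048)*(-26827) = (12*16641*46 + 38048)*(-26827) = (9185832 + 38048)*(-26827) = 9223880*(-26827) = -247449028760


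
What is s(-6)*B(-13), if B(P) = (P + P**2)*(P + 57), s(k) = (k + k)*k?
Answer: 494208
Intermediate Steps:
s(k) = 2*k**2 (s(k) = (2*k)*k = 2*k**2)
B(P) = (57 + P)*(P + P**2) (B(P) = (P + P**2)*(57 + P) = (57 + P)*(P + P**2))
s(-6)*B(-13) = (2*(-6)**2)*(-13*(57 + (-13)**2 + 58*(-13))) = (2*36)*(-13*(57 + 169 - 754)) = 72*(-13*(-528)) = 72*6864 = 494208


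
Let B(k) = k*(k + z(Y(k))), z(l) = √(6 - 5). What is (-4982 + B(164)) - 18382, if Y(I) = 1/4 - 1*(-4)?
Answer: 3696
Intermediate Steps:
Y(I) = 17/4 (Y(I) = ¼ + 4 = 17/4)
z(l) = 1 (z(l) = √1 = 1)
B(k) = k*(1 + k) (B(k) = k*(k + 1) = k*(1 + k))
(-4982 + B(164)) - 18382 = (-4982 + 164*(1 + 164)) - 18382 = (-4982 + 164*165) - 18382 = (-4982 + 27060) - 18382 = 22078 - 18382 = 3696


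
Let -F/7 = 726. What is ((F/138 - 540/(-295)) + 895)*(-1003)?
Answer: -19839442/23 ≈ -8.6258e+5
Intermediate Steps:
F = -5082 (F = -7*726 = -5082)
((F/138 - 540/(-295)) + 895)*(-1003) = ((-5082/138 - 540/(-295)) + 895)*(-1003) = ((-5082*1/138 - 540*(-1/295)) + 895)*(-1003) = ((-847/23 + 108/59) + 895)*(-1003) = (-47489/1357 + 895)*(-1003) = (1167026/1357)*(-1003) = -19839442/23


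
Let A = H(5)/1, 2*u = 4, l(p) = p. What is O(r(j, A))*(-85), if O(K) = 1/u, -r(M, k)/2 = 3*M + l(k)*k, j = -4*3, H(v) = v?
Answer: -85/2 ≈ -42.500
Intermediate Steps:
j = -12
u = 2 (u = (½)*4 = 2)
A = 5 (A = 5/1 = 5*1 = 5)
r(M, k) = -6*M - 2*k² (r(M, k) = -2*(3*M + k*k) = -2*(3*M + k²) = -2*(k² + 3*M) = -6*M - 2*k²)
O(K) = ½ (O(K) = 1/2 = ½)
O(r(j, A))*(-85) = (½)*(-85) = -85/2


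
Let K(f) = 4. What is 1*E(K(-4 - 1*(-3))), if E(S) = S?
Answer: 4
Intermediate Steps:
1*E(K(-4 - 1*(-3))) = 1*4 = 4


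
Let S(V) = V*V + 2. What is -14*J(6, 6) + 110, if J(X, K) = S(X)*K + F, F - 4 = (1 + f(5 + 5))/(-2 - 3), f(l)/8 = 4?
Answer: -15228/5 ≈ -3045.6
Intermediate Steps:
f(l) = 32 (f(l) = 8*4 = 32)
S(V) = 2 + V² (S(V) = V² + 2 = 2 + V²)
F = -13/5 (F = 4 + (1 + 32)/(-2 - 3) = 4 + 33/(-5) = 4 + 33*(-⅕) = 4 - 33/5 = -13/5 ≈ -2.6000)
J(X, K) = -13/5 + K*(2 + X²) (J(X, K) = (2 + X²)*K - 13/5 = K*(2 + X²) - 13/5 = -13/5 + K*(2 + X²))
-14*J(6, 6) + 110 = -14*(-13/5 + 6*(2 + 6²)) + 110 = -14*(-13/5 + 6*(2 + 36)) + 110 = -14*(-13/5 + 6*38) + 110 = -14*(-13/5 + 228) + 110 = -14*1127/5 + 110 = -15778/5 + 110 = -15228/5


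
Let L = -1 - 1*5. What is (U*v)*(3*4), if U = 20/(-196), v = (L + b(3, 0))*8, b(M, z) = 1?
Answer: 2400/49 ≈ 48.980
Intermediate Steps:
L = -6 (L = -1 - 5 = -6)
v = -40 (v = (-6 + 1)*8 = -5*8 = -40)
U = -5/49 (U = 20*(-1/196) = -5/49 ≈ -0.10204)
(U*v)*(3*4) = (-5/49*(-40))*(3*4) = (200/49)*12 = 2400/49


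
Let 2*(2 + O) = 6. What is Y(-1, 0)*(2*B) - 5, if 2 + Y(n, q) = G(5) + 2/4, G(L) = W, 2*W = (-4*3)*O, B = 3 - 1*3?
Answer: -5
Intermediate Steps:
O = 1 (O = -2 + (½)*6 = -2 + 3 = 1)
B = 0 (B = 3 - 3 = 0)
W = -6 (W = (-4*3*1)/2 = (-12*1)/2 = (½)*(-12) = -6)
G(L) = -6
Y(n, q) = -15/2 (Y(n, q) = -2 + (-6 + 2/4) = -2 + (-6 + 2*(¼)) = -2 + (-6 + ½) = -2 - 11/2 = -15/2)
Y(-1, 0)*(2*B) - 5 = -15*0 - 5 = -15/2*0 - 5 = 0 - 5 = -5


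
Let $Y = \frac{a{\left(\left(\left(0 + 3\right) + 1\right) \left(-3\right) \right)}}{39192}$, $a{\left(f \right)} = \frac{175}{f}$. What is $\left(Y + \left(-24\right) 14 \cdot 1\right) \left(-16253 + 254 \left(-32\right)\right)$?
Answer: $\frac{428082462171}{52256} \approx 8.192 \cdot 10^{6}$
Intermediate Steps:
$Y = - \frac{175}{470304}$ ($Y = \frac{175 \frac{1}{\left(\left(0 + 3\right) + 1\right) \left(-3\right)}}{39192} = \frac{175}{\left(3 + 1\right) \left(-3\right)} \frac{1}{39192} = \frac{175}{4 \left(-3\right)} \frac{1}{39192} = \frac{175}{-12} \cdot \frac{1}{39192} = 175 \left(- \frac{1}{12}\right) \frac{1}{39192} = \left(- \frac{175}{12}\right) \frac{1}{39192} = - \frac{175}{470304} \approx -0.0003721$)
$\left(Y + \left(-24\right) 14 \cdot 1\right) \left(-16253 + 254 \left(-32\right)\right) = \left(- \frac{175}{470304} + \left(-24\right) 14 \cdot 1\right) \left(-16253 + 254 \left(-32\right)\right) = \left(- \frac{175}{470304} - 336\right) \left(-16253 - 8128\right) = \left(- \frac{175}{470304} - 336\right) \left(-24381\right) = \left(- \frac{158022319}{470304}\right) \left(-24381\right) = \frac{428082462171}{52256}$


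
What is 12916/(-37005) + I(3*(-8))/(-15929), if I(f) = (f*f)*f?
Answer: 305818156/589452645 ≈ 0.51882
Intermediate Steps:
I(f) = f³ (I(f) = f²*f = f³)
12916/(-37005) + I(3*(-8))/(-15929) = 12916/(-37005) + (3*(-8))³/(-15929) = 12916*(-1/37005) + (-24)³*(-1/15929) = -12916/37005 - 13824*(-1/15929) = -12916/37005 + 13824/15929 = 305818156/589452645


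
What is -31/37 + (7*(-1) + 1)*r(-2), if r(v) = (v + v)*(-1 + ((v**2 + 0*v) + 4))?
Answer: 6185/37 ≈ 167.16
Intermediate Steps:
r(v) = 2*v*(3 + v**2) (r(v) = (2*v)*(-1 + ((v**2 + 0) + 4)) = (2*v)*(-1 + (v**2 + 4)) = (2*v)*(-1 + (4 + v**2)) = (2*v)*(3 + v**2) = 2*v*(3 + v**2))
-31/37 + (7*(-1) + 1)*r(-2) = -31/37 + (7*(-1) + 1)*(2*(-2)*(3 + (-2)**2)) = -31*1/37 + (-7 + 1)*(2*(-2)*(3 + 4)) = -31/37 - 12*(-2)*7 = -31/37 - 6*(-28) = -31/37 + 168 = 6185/37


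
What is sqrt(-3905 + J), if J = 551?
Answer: I*sqrt(3354) ≈ 57.914*I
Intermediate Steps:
sqrt(-3905 + J) = sqrt(-3905 + 551) = sqrt(-3354) = I*sqrt(3354)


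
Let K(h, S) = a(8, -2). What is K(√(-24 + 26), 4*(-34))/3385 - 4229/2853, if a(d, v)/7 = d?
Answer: -14155397/9657405 ≈ -1.4658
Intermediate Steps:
a(d, v) = 7*d
K(h, S) = 56 (K(h, S) = 7*8 = 56)
K(√(-24 + 26), 4*(-34))/3385 - 4229/2853 = 56/3385 - 4229/2853 = -14155397/9657405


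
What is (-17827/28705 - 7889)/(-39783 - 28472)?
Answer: 226471572/1959259775 ≈ 0.11559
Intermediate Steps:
(-17827/28705 - 7889)/(-39783 - 28472) = (-17827*1/28705 - 7889)/(-68255) = (-17827/28705 - 7889)*(-1/68255) = -226471572/28705*(-1/68255) = 226471572/1959259775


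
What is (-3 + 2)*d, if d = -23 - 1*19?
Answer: 42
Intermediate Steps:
d = -42 (d = -23 - 19 = -42)
(-3 + 2)*d = (-3 + 2)*(-42) = -1*(-42) = 42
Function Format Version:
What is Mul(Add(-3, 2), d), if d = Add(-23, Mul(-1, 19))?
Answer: 42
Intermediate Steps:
d = -42 (d = Add(-23, -19) = -42)
Mul(Add(-3, 2), d) = Mul(Add(-3, 2), -42) = Mul(-1, -42) = 42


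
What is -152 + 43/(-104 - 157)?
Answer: -39715/261 ≈ -152.16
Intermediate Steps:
-152 + 43/(-104 - 157) = -152 + 43/(-261) = -152 + 43*(-1/261) = -152 - 43/261 = -39715/261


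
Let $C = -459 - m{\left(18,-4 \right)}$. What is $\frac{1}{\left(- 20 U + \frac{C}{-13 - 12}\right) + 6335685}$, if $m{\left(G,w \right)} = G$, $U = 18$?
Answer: $\frac{25}{158383602} \approx 1.5784 \cdot 10^{-7}$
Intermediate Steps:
$C = -477$ ($C = -459 - 18 = -477$)
$\frac{1}{\left(- 20 U + \frac{C}{-13 - 12}\right) + 6335685} = \frac{1}{\left(\left(-20\right) 18 - \frac{477}{-13 - 12}\right) + 6335685} = \frac{1}{\left(-360 - \frac{477}{-13 - 12}\right) + 6335685} = \frac{1}{\left(-360 - \frac{477}{-25}\right) + 6335685} = \frac{1}{\left(-360 - - \frac{477}{25}\right) + 6335685} = \frac{1}{\left(-360 + \frac{477}{25}\right) + 6335685} = \frac{1}{- \frac{8523}{25} + 6335685} = \frac{1}{\frac{158383602}{25}} = \frac{25}{158383602}$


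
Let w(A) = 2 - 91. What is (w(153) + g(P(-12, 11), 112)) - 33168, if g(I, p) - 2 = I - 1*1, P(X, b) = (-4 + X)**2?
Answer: -33000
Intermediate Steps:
g(I, p) = 1 + I (g(I, p) = 2 + (I - 1*1) = 2 + (I - 1) = 2 + (-1 + I) = 1 + I)
w(A) = -89
(w(153) + g(P(-12, 11), 112)) - 33168 = (-89 + (1 + (-4 - 12)**2)) - 33168 = (-89 + (1 + (-16)**2)) - 33168 = (-89 + (1 + 256)) - 33168 = (-89 + 257) - 33168 = 168 - 33168 = -33000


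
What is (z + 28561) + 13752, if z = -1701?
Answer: 40612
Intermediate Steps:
(z + 28561) + 13752 = (-1701 + 28561) + 13752 = 26860 + 13752 = 40612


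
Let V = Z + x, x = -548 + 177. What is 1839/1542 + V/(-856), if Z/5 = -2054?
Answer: 2997101/219992 ≈ 13.624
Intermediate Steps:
Z = -10270 (Z = 5*(-2054) = -10270)
x = -371
V = -10641 (V = -10270 - 371 = -10641)
1839/1542 + V/(-856) = 1839/1542 - 10641/(-856) = 1839*(1/1542) - 10641*(-1/856) = 613/514 + 10641/856 = 2997101/219992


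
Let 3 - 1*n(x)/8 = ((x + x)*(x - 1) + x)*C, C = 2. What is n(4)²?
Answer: 179776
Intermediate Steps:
n(x) = 24 - 16*x - 32*x*(-1 + x) (n(x) = 24 - 8*((x + x)*(x - 1) + x)*2 = 24 - 8*((2*x)*(-1 + x) + x)*2 = 24 - 8*(2*x*(-1 + x) + x)*2 = 24 - 8*(x + 2*x*(-1 + x))*2 = 24 - 8*(2*x + 4*x*(-1 + x)) = 24 + (-16*x - 32*x*(-1 + x)) = 24 - 16*x - 32*x*(-1 + x))
n(4)² = (24 - 32*4² + 16*4)² = (24 - 32*16 + 64)² = (24 - 512 + 64)² = (-424)² = 179776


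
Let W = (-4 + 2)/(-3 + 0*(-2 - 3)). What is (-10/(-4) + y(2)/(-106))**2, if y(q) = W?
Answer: 628849/101124 ≈ 6.2186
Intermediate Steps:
W = 2/3 (W = -2/(-3 + 0*(-5)) = -2/(-3 + 0) = -2/(-3) = -2*(-1/3) = 2/3 ≈ 0.66667)
y(q) = 2/3
(-10/(-4) + y(2)/(-106))**2 = (-10/(-4) + (2/3)/(-106))**2 = (-10*(-1/4) + (2/3)*(-1/106))**2 = (5/2 - 1/159)**2 = (793/318)**2 = 628849/101124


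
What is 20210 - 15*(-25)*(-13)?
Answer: 15335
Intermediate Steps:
20210 - 15*(-25)*(-13) = 20210 - (-375)*(-13) = 20210 - 1*4875 = 20210 - 4875 = 15335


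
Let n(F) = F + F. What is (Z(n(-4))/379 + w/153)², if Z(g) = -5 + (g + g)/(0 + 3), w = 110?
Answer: 1608731881/3362492169 ≈ 0.47843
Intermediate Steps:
n(F) = 2*F
Z(g) = -5 + 2*g/3 (Z(g) = -5 + (2*g)/3 = -5 + (2*g)*(⅓) = -5 + 2*g/3)
(Z(n(-4))/379 + w/153)² = ((-5 + 2*(2*(-4))/3)/379 + 110/153)² = ((-5 + (⅔)*(-8))*(1/379) + 110*(1/153))² = ((-5 - 16/3)*(1/379) + 110/153)² = (-31/3*1/379 + 110/153)² = (-31/1137 + 110/153)² = (40109/57987)² = 1608731881/3362492169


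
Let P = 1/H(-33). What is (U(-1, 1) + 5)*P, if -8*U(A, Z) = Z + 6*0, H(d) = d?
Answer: -13/88 ≈ -0.14773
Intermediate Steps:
U(A, Z) = -Z/8 (U(A, Z) = -(Z + 6*0)/8 = -(Z + 0)/8 = -Z/8)
P = -1/33 (P = 1/(-33) = -1/33 ≈ -0.030303)
(U(-1, 1) + 5)*P = (-1/8*1 + 5)*(-1/33) = (-1/8 + 5)*(-1/33) = (39/8)*(-1/33) = -13/88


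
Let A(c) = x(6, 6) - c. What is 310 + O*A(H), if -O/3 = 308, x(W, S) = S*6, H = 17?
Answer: -17246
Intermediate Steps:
x(W, S) = 6*S
O = -924 (O = -3*308 = -924)
A(c) = 36 - c (A(c) = 6*6 - c = 36 - c)
310 + O*A(H) = 310 - 924*(36 - 1*17) = 310 - 924*(36 - 17) = 310 - 924*19 = 310 - 17556 = -17246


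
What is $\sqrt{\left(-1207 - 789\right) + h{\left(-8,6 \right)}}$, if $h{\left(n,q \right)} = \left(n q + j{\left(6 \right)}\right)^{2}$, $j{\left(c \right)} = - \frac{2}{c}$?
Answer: $\frac{\sqrt{3061}}{3} \approx 18.442$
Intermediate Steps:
$h{\left(n,q \right)} = \left(- \frac{1}{3} + n q\right)^{2}$ ($h{\left(n,q \right)} = \left(n q - \frac{2}{6}\right)^{2} = \left(n q - \frac{1}{3}\right)^{2} = \left(- \frac{1}{3} + n q\right)^{2}$)
$\sqrt{\left(-1207 - 789\right) + h{\left(-8,6 \right)}} = \sqrt{\left(-1207 - 789\right) + \frac{\left(-1 + 3 \left(-8\right) 6\right)^{2}}{9}} = \sqrt{-1996 + \frac{\left(-1 - 144\right)^{2}}{9}} = \sqrt{-1996 + \frac{\left(-145\right)^{2}}{9}} = \sqrt{-1996 + \frac{1}{9} \cdot 21025} = \sqrt{-1996 + \frac{21025}{9}} = \sqrt{\frac{3061}{9}} = \frac{\sqrt{3061}}{3}$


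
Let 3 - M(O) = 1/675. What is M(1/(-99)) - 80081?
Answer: -54052651/675 ≈ -80078.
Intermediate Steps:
M(O) = 2024/675 (M(O) = 3 - 1/675 = 2024/675)
M(1/(-99)) - 80081 = 2024/675 - 80081 = -54052651/675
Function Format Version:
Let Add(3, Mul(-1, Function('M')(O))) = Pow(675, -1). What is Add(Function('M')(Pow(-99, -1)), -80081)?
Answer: Rational(-54052651, 675) ≈ -80078.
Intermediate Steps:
Function('M')(O) = Rational(2024, 675) (Function('M')(O) = Add(3, Mul(-1, Pow(675, -1))) = Add(3, Mul(-1, Rational(1, 675))) = Add(3, Rational(-1, 675)) = Rational(2024, 675))
Add(Function('M')(Pow(-99, -1)), -80081) = Add(Rational(2024, 675), -80081) = Rational(-54052651, 675)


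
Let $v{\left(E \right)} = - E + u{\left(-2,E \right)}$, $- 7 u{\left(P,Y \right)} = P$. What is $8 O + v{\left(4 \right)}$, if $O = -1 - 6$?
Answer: $- \frac{418}{7} \approx -59.714$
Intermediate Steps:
$u{\left(P,Y \right)} = - \frac{P}{7}$
$v{\left(E \right)} = \frac{2}{7} - E$ ($v{\left(E \right)} = - E - - \frac{2}{7} = - E + \frac{2}{7} = \frac{2}{7} - E$)
$O = -7$
$8 O + v{\left(4 \right)} = 8 \left(-7\right) + \left(\frac{2}{7} - 4\right) = -56 + \left(\frac{2}{7} - 4\right) = -56 - \frac{26}{7} = - \frac{418}{7}$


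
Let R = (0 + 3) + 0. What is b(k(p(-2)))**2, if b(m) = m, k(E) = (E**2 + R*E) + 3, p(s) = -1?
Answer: 1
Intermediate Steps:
R = 3 (R = 3 + 0 = 3)
k(E) = 3 + E**2 + 3*E (k(E) = (E**2 + 3*E) + 3 = 3 + E**2 + 3*E)
b(k(p(-2)))**2 = (3 + (-1)**2 + 3*(-1))**2 = (3 + 1 - 3)**2 = 1**2 = 1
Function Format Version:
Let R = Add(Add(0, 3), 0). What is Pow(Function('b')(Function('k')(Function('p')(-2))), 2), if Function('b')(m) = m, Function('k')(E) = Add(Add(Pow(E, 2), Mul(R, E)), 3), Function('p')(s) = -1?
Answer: 1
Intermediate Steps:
R = 3 (R = Add(3, 0) = 3)
Function('k')(E) = Add(3, Pow(E, 2), Mul(3, E)) (Function('k')(E) = Add(Add(Pow(E, 2), Mul(3, E)), 3) = Add(3, Pow(E, 2), Mul(3, E)))
Pow(Function('b')(Function('k')(Function('p')(-2))), 2) = Pow(Add(3, Pow(-1, 2), Mul(3, -1)), 2) = Pow(Add(3, 1, -3), 2) = Pow(1, 2) = 1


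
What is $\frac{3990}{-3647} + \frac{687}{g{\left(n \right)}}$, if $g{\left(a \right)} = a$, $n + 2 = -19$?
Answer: $- \frac{123299}{3647} \approx -33.808$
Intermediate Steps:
$n = -21$ ($n = -2 - 19 = -21$)
$\frac{3990}{-3647} + \frac{687}{g{\left(n \right)}} = \frac{3990}{-3647} + \frac{687}{-21} = 3990 \left(- \frac{1}{3647}\right) + 687 \left(- \frac{1}{21}\right) = - \frac{570}{521} - \frac{229}{7} = - \frac{123299}{3647}$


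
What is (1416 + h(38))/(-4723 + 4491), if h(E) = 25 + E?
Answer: -51/8 ≈ -6.3750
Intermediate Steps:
(1416 + h(38))/(-4723 + 4491) = (1416 + (25 + 38))/(-4723 + 4491) = (1416 + 63)/(-232) = 1479*(-1/232) = -51/8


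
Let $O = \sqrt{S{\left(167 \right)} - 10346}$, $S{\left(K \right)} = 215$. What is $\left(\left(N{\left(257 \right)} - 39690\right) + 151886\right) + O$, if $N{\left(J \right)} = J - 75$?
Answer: $112378 + i \sqrt{10131} \approx 1.1238 \cdot 10^{5} + 100.65 i$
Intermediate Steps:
$N{\left(J \right)} = -75 + J$ ($N{\left(J \right)} = J - 75 = -75 + J$)
$O = i \sqrt{10131}$ ($O = \sqrt{215 - 10346} = \sqrt{-10131} = i \sqrt{10131} \approx 100.65 i$)
$\left(\left(N{\left(257 \right)} - 39690\right) + 151886\right) + O = \left(\left(\left(-75 + 257\right) - 39690\right) + 151886\right) + i \sqrt{10131} = \left(\left(182 - 39690\right) + 151886\right) + i \sqrt{10131} = \left(-39508 + 151886\right) + i \sqrt{10131} = 112378 + i \sqrt{10131}$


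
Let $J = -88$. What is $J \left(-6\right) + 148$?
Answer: $676$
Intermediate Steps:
$J \left(-6\right) + 148 = \left(-88\right) \left(-6\right) + 148 = 528 + 148 = 676$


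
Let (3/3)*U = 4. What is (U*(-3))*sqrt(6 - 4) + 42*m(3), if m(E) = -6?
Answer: -252 - 12*sqrt(2) ≈ -268.97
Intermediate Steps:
U = 4
(U*(-3))*sqrt(6 - 4) + 42*m(3) = (4*(-3))*sqrt(6 - 4) + 42*(-6) = -12*sqrt(2) - 252 = -252 - 12*sqrt(2)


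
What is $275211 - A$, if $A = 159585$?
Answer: $115626$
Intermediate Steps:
$275211 - A = 275211 - 159585 = 115626$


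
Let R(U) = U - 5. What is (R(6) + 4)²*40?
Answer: 1000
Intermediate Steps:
R(U) = -5 + U
(R(6) + 4)²*40 = ((-5 + 6) + 4)²*40 = (1 + 4)²*40 = 5²*40 = 25*40 = 1000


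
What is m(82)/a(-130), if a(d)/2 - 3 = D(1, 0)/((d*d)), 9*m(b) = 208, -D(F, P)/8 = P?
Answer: 104/27 ≈ 3.8519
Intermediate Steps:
D(F, P) = -8*P
m(b) = 208/9 (m(b) = (⅑)*208 = 208/9)
a(d) = 6 (a(d) = 6 + 2*((-8*0)/((d*d))) = 6 + 2*(0/(d²)) = 6 + 2*(0/d²) = 6 + 2*0 = 6 + 0 = 6)
m(82)/a(-130) = (208/9)/6 = (208/9)*(⅙) = 104/27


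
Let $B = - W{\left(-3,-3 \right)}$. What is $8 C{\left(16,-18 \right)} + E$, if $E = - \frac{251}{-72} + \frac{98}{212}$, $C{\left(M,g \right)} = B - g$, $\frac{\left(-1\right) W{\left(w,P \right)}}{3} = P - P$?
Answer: $\frac{564571}{3816} \approx 147.95$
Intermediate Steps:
$W{\left(w,P \right)} = 0$ ($W{\left(w,P \right)} = - 3 \left(P - P\right) = \left(-3\right) 0 = 0$)
$B = 0$ ($B = \left(-1\right) 0 = 0$)
$C{\left(M,g \right)} = - g$ ($C{\left(M,g \right)} = 0 - g = - g$)
$E = \frac{15067}{3816}$ ($E = \left(-251\right) \left(- \frac{1}{72}\right) + 98 \cdot \frac{1}{212} = \frac{251}{72} + \frac{49}{106} = \frac{15067}{3816} \approx 3.9484$)
$8 C{\left(16,-18 \right)} + E = 8 \left(\left(-1\right) \left(-18\right)\right) + \frac{15067}{3816} = 8 \cdot 18 + \frac{15067}{3816} = 144 + \frac{15067}{3816} = \frac{564571}{3816}$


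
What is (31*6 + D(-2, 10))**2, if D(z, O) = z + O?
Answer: 37636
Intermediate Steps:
D(z, O) = O + z
(31*6 + D(-2, 10))**2 = (31*6 + (10 - 2))**2 = (186 + 8)**2 = 194**2 = 37636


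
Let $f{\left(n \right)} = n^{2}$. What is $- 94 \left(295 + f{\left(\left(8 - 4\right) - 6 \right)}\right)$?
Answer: $-28106$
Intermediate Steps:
$- 94 \left(295 + f{\left(\left(8 - 4\right) - 6 \right)}\right) = - 94 \left(295 + \left(\left(8 - 4\right) - 6\right)^{2}\right) = - 94 \left(295 + \left(4 - 6\right)^{2}\right) = - 94 \left(295 + \left(-2\right)^{2}\right) = - 94 \left(295 + 4\right) = \left(-94\right) 299 = -28106$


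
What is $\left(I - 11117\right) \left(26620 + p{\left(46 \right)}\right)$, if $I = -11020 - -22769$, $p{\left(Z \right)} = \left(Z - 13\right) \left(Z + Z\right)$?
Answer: $18742592$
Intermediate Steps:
$p{\left(Z \right)} = 2 Z \left(-13 + Z\right)$ ($p{\left(Z \right)} = \left(-13 + Z\right) 2 Z = 2 Z \left(-13 + Z\right)$)
$I = 11749$ ($I = -11020 + 22769 = 11749$)
$\left(I - 11117\right) \left(26620 + p{\left(46 \right)}\right) = \left(11749 - 11117\right) \left(26620 + 2 \cdot 46 \left(-13 + 46\right)\right) = 632 \left(26620 + 2 \cdot 46 \cdot 33\right) = 632 \left(26620 + 3036\right) = 632 \cdot 29656 = 18742592$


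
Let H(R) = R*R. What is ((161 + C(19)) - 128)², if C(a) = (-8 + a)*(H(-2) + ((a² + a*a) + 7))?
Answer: 65545216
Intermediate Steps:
H(R) = R²
C(a) = (-8 + a)*(11 + 2*a²) (C(a) = (-8 + a)*((-2)² + ((a² + a*a) + 7)) = (-8 + a)*(4 + ((a² + a²) + 7)) = (-8 + a)*(4 + (2*a² + 7)) = (-8 + a)*(4 + (7 + 2*a²)) = (-8 + a)*(11 + 2*a²))
((161 + C(19)) - 128)² = ((161 + (-88 - 16*19² + 2*19³ + 11*19)) - 128)² = ((161 + (-88 - 16*361 + 2*6859 + 209)) - 128)² = ((161 + (-88 - 5776 + 13718 + 209)) - 128)² = ((161 + 8063) - 128)² = (8224 - 128)² = 8096² = 65545216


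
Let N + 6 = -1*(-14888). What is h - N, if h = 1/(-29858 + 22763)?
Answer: -105587791/7095 ≈ -14882.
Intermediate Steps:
N = 14882 (N = -6 - 1*(-14888) = -6 + 14888 = 14882)
h = -1/7095 (h = 1/(-7095) = -1/7095 ≈ -0.00014094)
h - N = -1/7095 - 1*14882 = -1/7095 - 14882 = -105587791/7095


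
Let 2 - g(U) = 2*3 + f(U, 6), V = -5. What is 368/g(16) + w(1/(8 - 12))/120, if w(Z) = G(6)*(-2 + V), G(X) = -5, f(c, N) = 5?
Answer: -2923/72 ≈ -40.597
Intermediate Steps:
w(Z) = 35 (w(Z) = -5*(-2 - 5) = -5*(-7) = 35)
g(U) = -9 (g(U) = 2 - (2*3 + 5) = 2 - (6 + 5) = 2 - 1*11 = 2 - 11 = -9)
368/g(16) + w(1/(8 - 12))/120 = 368/(-9) + 35/120 = 368*(-1/9) + 35*(1/120) = -368/9 + 7/24 = -2923/72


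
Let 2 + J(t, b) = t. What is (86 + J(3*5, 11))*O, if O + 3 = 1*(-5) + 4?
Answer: -396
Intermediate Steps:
J(t, b) = -2 + t
O = -4 (O = -3 + (1*(-5) + 4) = -3 + (-5 + 4) = -3 - 1 = -4)
(86 + J(3*5, 11))*O = (86 + (-2 + 3*5))*(-4) = (86 + (-2 + 15))*(-4) = (86 + 13)*(-4) = 99*(-4) = -396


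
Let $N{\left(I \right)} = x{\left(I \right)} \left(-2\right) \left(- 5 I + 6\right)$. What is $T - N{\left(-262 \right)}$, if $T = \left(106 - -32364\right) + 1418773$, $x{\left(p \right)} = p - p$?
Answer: $1451243$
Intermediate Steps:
$x{\left(p \right)} = 0$
$T = 1451243$ ($T = \left(106 + 32364\right) + 1418773 = 32470 + 1418773 = 1451243$)
$N{\left(I \right)} = 0$ ($N{\left(I \right)} = 0 \left(-2\right) \left(- 5 I + 6\right) = 0 \left(6 - 5 I\right) = 0$)
$T - N{\left(-262 \right)} = 1451243 - 0 = 1451243 + 0 = 1451243$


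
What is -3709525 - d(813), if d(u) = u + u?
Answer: -3711151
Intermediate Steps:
d(u) = 2*u
-3709525 - d(813) = -3709525 - 2*813 = -3709525 - 1*1626 = -3709525 - 1626 = -3711151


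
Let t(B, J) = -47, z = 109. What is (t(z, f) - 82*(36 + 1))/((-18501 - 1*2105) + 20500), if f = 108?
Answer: 3081/106 ≈ 29.066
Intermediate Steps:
(t(z, f) - 82*(36 + 1))/((-18501 - 1*2105) + 20500) = (-47 - 82*(36 + 1))/((-18501 - 1*2105) + 20500) = (-47 - 82*37)/((-18501 - 2105) + 20500) = (-47 - 3034)/(-20606 + 20500) = -3081/(-106) = -3081*(-1/106) = 3081/106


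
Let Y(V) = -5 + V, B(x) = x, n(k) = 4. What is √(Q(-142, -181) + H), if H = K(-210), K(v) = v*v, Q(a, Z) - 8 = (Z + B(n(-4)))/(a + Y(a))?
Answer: √12747389/17 ≈ 210.02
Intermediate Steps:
Q(a, Z) = 8 + (4 + Z)/(-5 + 2*a) (Q(a, Z) = 8 + (Z + 4)/(a + (-5 + a)) = 8 + (4 + Z)/(-5 + 2*a))
K(v) = v²
H = 44100 (H = (-210)² = 44100)
√(Q(-142, -181) + H) = √((-36 - 181 + 16*(-142))/(-5 + 2*(-142)) + 44100) = √((-36 - 181 - 2272)/(-5 - 284) + 44100) = √(-2489/(-289) + 44100) = √(-1/289*(-2489) + 44100) = √(2489/289 + 44100) = √(12747389/289) = √12747389/17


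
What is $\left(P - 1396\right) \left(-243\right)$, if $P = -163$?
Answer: $378837$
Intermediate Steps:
$\left(P - 1396\right) \left(-243\right) = \left(-163 - 1396\right) \left(-243\right) = \left(-1559\right) \left(-243\right) = 378837$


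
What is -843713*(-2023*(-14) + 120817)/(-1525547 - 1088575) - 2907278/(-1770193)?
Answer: 24750210385311063/514166718394 ≈ 48137.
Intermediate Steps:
-843713*(-2023*(-14) + 120817)/(-1525547 - 1088575) - 2907278/(-1770193) = -843713/((-2614122/(28322 + 120817))) - 2907278*(-1/1770193) = -843713/((-2614122/149139)) + 2907278/1770193 = -843713/((-2614122*1/149139)) + 2907278/1770193 = -843713/(-290458/16571) + 2907278/1770193 = -843713*(-16571/290458) + 2907278/1770193 = 13981168123/290458 + 2907278/1770193 = 24750210385311063/514166718394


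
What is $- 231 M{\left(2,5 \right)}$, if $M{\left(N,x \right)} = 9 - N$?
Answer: $-1617$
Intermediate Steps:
$- 231 M{\left(2,5 \right)} = - 231 \left(9 - 2\right) = \left(-231\right) 7 = -1617$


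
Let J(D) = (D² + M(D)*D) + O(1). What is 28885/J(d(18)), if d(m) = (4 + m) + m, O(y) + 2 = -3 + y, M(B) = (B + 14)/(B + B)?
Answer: 28885/1623 ≈ 17.797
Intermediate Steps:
M(B) = (14 + B)/(2*B) (M(B) = (14 + B)/((2*B)) = (14 + B)*(1/(2*B)) = (14 + B)/(2*B))
O(y) = -5 + y (O(y) = -2 + (-3 + y) = -5 + y)
d(m) = 4 + 2*m
J(D) = 3 + D² + D/2 (J(D) = (D² + ((14 + D)/(2*D))*D) + (-5 + 1) = (D² + (7 + D/2)) - 4 = (7 + D² + D/2) - 4 = 3 + D² + D/2)
28885/J(d(18)) = 28885/(3 + (4 + 2*18)² + (4 + 2*18)/2) = 28885/(3 + (4 + 36)² + (4 + 36)/2) = 28885/(3 + 40² + (½)*40) = 28885/(3 + 1600 + 20) = 28885/1623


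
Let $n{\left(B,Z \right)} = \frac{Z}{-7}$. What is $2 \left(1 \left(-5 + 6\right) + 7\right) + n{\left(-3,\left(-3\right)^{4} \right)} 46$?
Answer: $- \frac{3614}{7} \approx -516.29$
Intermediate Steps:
$n{\left(B,Z \right)} = - \frac{Z}{7}$ ($n{\left(B,Z \right)} = Z \left(- \frac{1}{7}\right) = - \frac{Z}{7}$)
$2 \left(1 \left(-5 + 6\right) + 7\right) + n{\left(-3,\left(-3\right)^{4} \right)} 46 = 2 \left(1 \left(-5 + 6\right) + 7\right) + - \frac{\left(-3\right)^{4}}{7} \cdot 46 = 2 \left(1 \cdot 1 + 7\right) + \left(- \frac{1}{7}\right) 81 \cdot 46 = 2 \left(1 + 7\right) - \frac{3726}{7} = 2 \cdot 8 - \frac{3726}{7} = 16 - \frac{3726}{7} = - \frac{3614}{7}$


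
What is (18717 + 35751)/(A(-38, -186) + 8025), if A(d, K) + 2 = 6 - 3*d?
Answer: 3204/479 ≈ 6.6889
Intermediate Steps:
A(d, K) = 4 - 3*d (A(d, K) = -2 + (6 - 3*d) = 4 - 3*d)
(18717 + 35751)/(A(-38, -186) + 8025) = (18717 + 35751)/((4 - 3*(-38)) + 8025) = 54468/((4 + 114) + 8025) = 54468/(118 + 8025) = 54468/8143 = 54468*(1/8143) = 3204/479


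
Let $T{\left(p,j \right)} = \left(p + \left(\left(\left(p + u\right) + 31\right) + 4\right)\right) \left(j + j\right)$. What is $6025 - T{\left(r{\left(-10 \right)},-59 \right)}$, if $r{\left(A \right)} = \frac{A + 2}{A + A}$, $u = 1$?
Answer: $\frac{51837}{5} \approx 10367.0$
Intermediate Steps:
$r{\left(A \right)} = \frac{2 + A}{2 A}$
$T{\left(p,j \right)} = 2 j \left(36 + 2 p\right)$ ($T{\left(p,j \right)} = \left(p + \left(\left(\left(p + 1\right) + 31\right) + 4\right)\right) \left(j + j\right) = \left(p + \left(\left(\left(1 + p\right) + 31\right) + 4\right)\right) 2 j = \left(p + \left(\left(32 + p\right) + 4\right)\right) 2 j = \left(p + \left(36 + p\right)\right) 2 j = \left(36 + 2 p\right) 2 j = 2 j \left(36 + 2 p\right)$)
$6025 - T{\left(r{\left(-10 \right)},-59 \right)} = 6025 - 4 \left(-59\right) \left(18 + \frac{2 - 10}{2 \left(-10\right)}\right) = 6025 - 4 \left(-59\right) \left(18 + \frac{1}{2} \left(- \frac{1}{10}\right) \left(-8\right)\right) = 6025 - 4 \left(-59\right) \left(18 + \frac{2}{5}\right) = 6025 - 4 \left(-59\right) \frac{92}{5} = 6025 - - \frac{21712}{5} = 6025 + \frac{21712}{5} = \frac{51837}{5}$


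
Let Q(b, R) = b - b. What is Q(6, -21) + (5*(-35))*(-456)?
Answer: 79800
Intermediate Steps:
Q(b, R) = 0
Q(6, -21) + (5*(-35))*(-456) = 0 + (5*(-35))*(-456) = 0 - 175*(-456) = 0 + 79800 = 79800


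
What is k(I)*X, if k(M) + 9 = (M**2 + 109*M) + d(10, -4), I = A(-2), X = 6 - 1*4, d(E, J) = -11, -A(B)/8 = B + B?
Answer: 8984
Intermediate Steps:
A(B) = -16*B (A(B) = -8*(B + B) = -16*B)
X = 2 (X = 6 - 4 = 2)
I = 32 (I = -16*(-2) = 32)
k(M) = -20 + M**2 + 109*M (k(M) = -9 + ((M**2 + 109*M) - 11) = -9 + (-11 + M**2 + 109*M) = -20 + M**2 + 109*M)
k(I)*X = (-20 + 32**2 + 109*32)*2 = (-20 + 1024 + 3488)*2 = 4492*2 = 8984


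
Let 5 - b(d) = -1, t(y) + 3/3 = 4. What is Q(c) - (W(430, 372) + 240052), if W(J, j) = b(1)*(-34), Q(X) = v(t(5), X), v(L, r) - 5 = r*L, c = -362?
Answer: -240929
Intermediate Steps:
t(y) = 3 (t(y) = -1 + 4 = 3)
b(d) = 6 (b(d) = 5 - 1*(-1) = 5 + 1 = 6)
v(L, r) = 5 + L*r (v(L, r) = 5 + r*L = 5 + L*r)
Q(X) = 5 + 3*X
W(J, j) = -204 (W(J, j) = 6*(-34) = -204)
Q(c) - (W(430, 372) + 240052) = (5 + 3*(-362)) - (-204 + 240052) = (5 - 1086) - 1*239848 = -1081 - 239848 = -240929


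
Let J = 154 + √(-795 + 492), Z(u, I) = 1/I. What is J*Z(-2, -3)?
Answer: -154/3 - I*√303/3 ≈ -51.333 - 5.8023*I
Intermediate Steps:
J = 154 + I*√303 (J = 154 + √(-303) = 154 + I*√303 ≈ 154.0 + 17.407*I)
J*Z(-2, -3) = (154 + I*√303)/(-3) = (154 + I*√303)*(-⅓) = -154/3 - I*√303/3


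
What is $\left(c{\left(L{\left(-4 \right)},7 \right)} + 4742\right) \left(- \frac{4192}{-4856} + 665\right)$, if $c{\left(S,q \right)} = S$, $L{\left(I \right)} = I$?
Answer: $\frac{1915000102}{607} \approx 3.1549 \cdot 10^{6}$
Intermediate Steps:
$\left(c{\left(L{\left(-4 \right)},7 \right)} + 4742\right) \left(- \frac{4192}{-4856} + 665\right) = \left(-4 + 4742\right) \left(- \frac{4192}{-4856} + 665\right) = 4738 \left(\left(-4192\right) \left(- \frac{1}{4856}\right) + 665\right) = 4738 \left(\frac{524}{607} + 665\right) = 4738 \cdot \frac{404179}{607} = \frac{1915000102}{607}$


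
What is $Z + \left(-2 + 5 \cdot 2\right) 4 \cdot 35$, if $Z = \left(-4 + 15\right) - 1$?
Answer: $1130$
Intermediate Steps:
$Z = 10$ ($Z = 11 - 1 = 10$)
$Z + \left(-2 + 5 \cdot 2\right) 4 \cdot 35 = 10 + \left(-2 + 5 \cdot 2\right) 4 \cdot 35 = 10 + \left(-2 + 10\right) 4 \cdot 35 = 10 + 8 \cdot 4 \cdot 35 = 10 + 32 \cdot 35 = 10 + 1120 = 1130$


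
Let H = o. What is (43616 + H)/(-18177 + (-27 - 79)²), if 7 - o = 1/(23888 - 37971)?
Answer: -614342710/97750103 ≈ -6.2848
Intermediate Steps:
o = 98582/14083 (o = 7 - 1/(23888 - 37971) = 7 - 1/(-14083) = 7 - 1*(-1/14083) = 7 + 1/14083 = 98582/14083 ≈ 7.0001)
H = 98582/14083 ≈ 7.0001
(43616 + H)/(-18177 + (-27 - 79)²) = (43616 + 98582/14083)/(-18177 + (-27 - 79)²) = 614342710/(14083*(-18177 + (-106)²)) = 614342710/(14083*(-18177 + 11236)) = (614342710/14083)/(-6941) = (614342710/14083)*(-1/6941) = -614342710/97750103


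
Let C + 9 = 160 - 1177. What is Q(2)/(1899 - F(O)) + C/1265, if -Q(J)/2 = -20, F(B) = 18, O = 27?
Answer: -170846/216315 ≈ -0.78980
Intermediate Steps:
C = -1026 (C = -9 + (160 - 1177) = -9 - 1017 = -1026)
Q(J) = 40 (Q(J) = -2*(-20) = 40)
Q(2)/(1899 - F(O)) + C/1265 = 40/(1899 - 1*18) - 1026/1265 = 40/(1899 - 18) - 1026*1/1265 = 40/1881 - 1026/1265 = -170846/216315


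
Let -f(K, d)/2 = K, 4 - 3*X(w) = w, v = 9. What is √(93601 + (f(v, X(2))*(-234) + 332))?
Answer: 3*√10905 ≈ 313.28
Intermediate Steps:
X(w) = 4/3 - w/3
f(K, d) = -2*K
√(93601 + (f(v, X(2))*(-234) + 332)) = √(93601 + (-2*9*(-234) + 332)) = √(93601 + (-18*(-234) + 332)) = √(93601 + (4212 + 332)) = √(93601 + 4544) = √98145 = 3*√10905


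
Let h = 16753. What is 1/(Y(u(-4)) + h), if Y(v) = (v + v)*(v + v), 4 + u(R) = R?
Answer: 1/17009 ≈ 5.8792e-5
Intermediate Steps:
u(R) = -4 + R
Y(v) = 4*v**2 (Y(v) = (2*v)*(2*v) = 4*v**2)
1/(Y(u(-4)) + h) = 1/(4*(-4 - 4)**2 + 16753) = 1/(4*(-8)**2 + 16753) = 1/(4*64 + 16753) = 1/(256 + 16753) = 1/17009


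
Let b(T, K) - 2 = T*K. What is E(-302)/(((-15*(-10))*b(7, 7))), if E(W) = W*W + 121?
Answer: 3653/306 ≈ 11.938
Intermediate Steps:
b(T, K) = 2 + K*T (b(T, K) = 2 + T*K = 2 + K*T)
E(W) = 121 + W² (E(W) = W² + 121 = 121 + W²)
E(-302)/(((-15*(-10))*b(7, 7))) = (121 + (-302)²)/(((-15*(-10))*(2 + 7*7))) = (121 + 91204)/((150*(2 + 49))) = 91325/((150*51)) = 91325/7650 = 91325*(1/7650) = 3653/306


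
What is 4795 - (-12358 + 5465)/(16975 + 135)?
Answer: 82049343/17110 ≈ 4795.4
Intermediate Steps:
4795 - (-12358 + 5465)/(16975 + 135) = 4795 - (-6893)/17110 = 4795 - 1*(-6893/17110) = 4795 + 6893/17110 = 82049343/17110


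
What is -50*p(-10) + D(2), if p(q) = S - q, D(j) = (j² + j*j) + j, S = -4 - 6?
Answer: 10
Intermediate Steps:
S = -10
D(j) = j + 2*j² (D(j) = (j² + j²) + j = 2*j² + j = j + 2*j²)
p(q) = -10 - q
-50*p(-10) + D(2) = -50*(-10 - 1*(-10)) + 2*(1 + 2*2) = -50*(-10 + 10) + 2*(1 + 4) = -50*0 + 2*5 = 0 + 10 = 10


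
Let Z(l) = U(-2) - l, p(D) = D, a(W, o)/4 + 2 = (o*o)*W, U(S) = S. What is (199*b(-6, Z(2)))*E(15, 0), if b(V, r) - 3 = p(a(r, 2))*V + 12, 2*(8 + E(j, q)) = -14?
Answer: -1334295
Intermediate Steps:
E(j, q) = -15 (E(j, q) = -8 + (½)*(-14) = -8 - 7 = -15)
a(W, o) = -8 + 4*W*o² (a(W, o) = -8 + 4*((o*o)*W) = -8 + 4*(o²*W) = -8 + 4*(W*o²) = -8 + 4*W*o²)
Z(l) = -2 - l
b(V, r) = 15 + V*(-8 + 16*r) (b(V, r) = 3 + ((-8 + 4*r*2²)*V + 12) = 3 + ((-8 + 4*r*4)*V + 12) = 3 + ((-8 + 16*r)*V + 12) = 3 + (V*(-8 + 16*r) + 12) = 3 + (12 + V*(-8 + 16*r)) = 15 + V*(-8 + 16*r))
(199*b(-6, Z(2)))*E(15, 0) = (199*(15 + 8*(-6)*(-1 + 2*(-2 - 1*2))))*(-15) = (199*(15 + 8*(-6)*(-1 + 2*(-2 - 2))))*(-15) = (199*(15 + 8*(-6)*(-1 + 2*(-4))))*(-15) = (199*(15 + 8*(-6)*(-1 - 8)))*(-15) = (199*(15 + 8*(-6)*(-9)))*(-15) = (199*(15 + 432))*(-15) = (199*447)*(-15) = 88953*(-15) = -1334295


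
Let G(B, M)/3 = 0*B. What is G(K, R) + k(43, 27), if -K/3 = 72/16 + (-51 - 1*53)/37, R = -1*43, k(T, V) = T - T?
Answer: 0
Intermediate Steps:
k(T, V) = 0
R = -43
K = -375/74 (K = -3*(72/16 + (-51 - 1*53)/37) = -3*(72*(1/16) + (-51 - 53)*(1/37)) = -3*(9/2 - 104*1/37) = -3*(9/2 - 104/37) = -3*125/74 = -375/74 ≈ -5.0676)
G(B, M) = 0 (G(B, M) = 3*(0*B) = 3*0 = 0)
G(K, R) + k(43, 27) = 0 + 0 = 0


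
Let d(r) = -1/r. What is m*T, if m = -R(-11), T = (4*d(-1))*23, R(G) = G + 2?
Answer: 828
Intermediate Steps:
R(G) = 2 + G
T = 92 (T = (4*(-1/(-1)))*23 = (4*(-1*(-1)))*23 = (4*1)*23 = 4*23 = 92)
m = 9 (m = -(2 - 11) = -1*(-9) = 9)
m*T = 9*92 = 828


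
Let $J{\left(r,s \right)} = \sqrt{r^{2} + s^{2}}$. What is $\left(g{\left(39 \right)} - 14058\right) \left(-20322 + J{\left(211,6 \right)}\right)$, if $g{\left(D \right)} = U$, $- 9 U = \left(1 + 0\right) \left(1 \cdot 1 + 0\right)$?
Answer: $285688934 - \frac{126523 \sqrt{44557}}{9} \approx 2.8272 \cdot 10^{8}$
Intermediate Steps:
$U = - \frac{1}{9}$ ($U = - \frac{\left(1 + 0\right) \left(1 \cdot 1 + 0\right)}{9} = - \frac{1 \left(1 + 0\right)}{9} = - \frac{1 \cdot 1}{9} = \left(- \frac{1}{9}\right) 1 = - \frac{1}{9} \approx -0.11111$)
$g{\left(D \right)} = - \frac{1}{9}$
$\left(g{\left(39 \right)} - 14058\right) \left(-20322 + J{\left(211,6 \right)}\right) = \left(- \frac{1}{9} - 14058\right) \left(-20322 + \sqrt{211^{2} + 6^{2}}\right) = - \frac{126523 \left(-20322 + \sqrt{44521 + 36}\right)}{9} = - \frac{126523 \left(-20322 + \sqrt{44557}\right)}{9} = 285688934 - \frac{126523 \sqrt{44557}}{9}$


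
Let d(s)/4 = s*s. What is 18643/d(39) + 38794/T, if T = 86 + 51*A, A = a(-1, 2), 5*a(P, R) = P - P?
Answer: 118812997/261612 ≈ 454.16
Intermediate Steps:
a(P, R) = 0 (a(P, R) = (P - P)/5 = (⅕)*0 = 0)
A = 0
d(s) = 4*s² (d(s) = 4*(s*s) = 4*s²)
T = 86 (T = 86 + 51*0 = 86 + 0 = 86)
18643/d(39) + 38794/T = 18643/((4*39²)) + 38794/86 = 18643/((4*1521)) + 38794*(1/86) = 18643/6084 + 19397/43 = 118812997/261612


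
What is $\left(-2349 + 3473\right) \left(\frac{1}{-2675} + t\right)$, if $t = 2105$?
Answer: $\frac{6329102376}{2675} \approx 2.366 \cdot 10^{6}$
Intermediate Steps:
$\left(-2349 + 3473\right) \left(\frac{1}{-2675} + t\right) = \left(-2349 + 3473\right) \left(\frac{1}{-2675} + 2105\right) = 1124 \left(- \frac{1}{2675} + 2105\right) = 1124 \cdot \frac{5630874}{2675} = \frac{6329102376}{2675}$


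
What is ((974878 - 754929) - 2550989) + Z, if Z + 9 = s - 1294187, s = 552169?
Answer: -3073067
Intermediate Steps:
Z = -742027 (Z = -9 + (552169 - 1294187) = -9 - 742018 = -742027)
((974878 - 754929) - 2550989) + Z = ((974878 - 754929) - 2550989) - 742027 = (219949 - 2550989) - 742027 = -2331040 - 742027 = -3073067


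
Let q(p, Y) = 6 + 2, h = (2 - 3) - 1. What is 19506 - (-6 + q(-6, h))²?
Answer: 19502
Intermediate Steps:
h = -2 (h = -1 - 1 = -2)
q(p, Y) = 8
19506 - (-6 + q(-6, h))² = 19506 - (-6 + 8)² = 19506 - 1*2² = 19506 - 1*4 = 19506 - 4 = 19502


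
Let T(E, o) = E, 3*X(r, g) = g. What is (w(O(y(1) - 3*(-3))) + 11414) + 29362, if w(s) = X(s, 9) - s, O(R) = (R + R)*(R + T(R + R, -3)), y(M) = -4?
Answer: 40629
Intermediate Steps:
X(r, g) = g/3
O(R) = 6*R**2 (O(R) = (R + R)*(R + (R + R)) = (2*R)*(R + 2*R) = (2*R)*(3*R) = 6*R**2)
w(s) = 3 - s (w(s) = (1/3)*9 - s = 3 - s)
(w(O(y(1) - 3*(-3))) + 11414) + 29362 = ((3 - 6*(-4 - 3*(-3))**2) + 11414) + 29362 = ((3 - 6*(-4 + 9)**2) + 11414) + 29362 = ((3 - 6*5**2) + 11414) + 29362 = ((3 - 6*25) + 11414) + 29362 = ((3 - 1*150) + 11414) + 29362 = ((3 - 150) + 11414) + 29362 = (-147 + 11414) + 29362 = 11267 + 29362 = 40629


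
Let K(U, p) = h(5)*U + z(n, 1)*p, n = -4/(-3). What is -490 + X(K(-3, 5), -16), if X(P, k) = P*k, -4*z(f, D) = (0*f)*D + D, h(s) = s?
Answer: -230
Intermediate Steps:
n = 4/3 (n = -4*(-1/3) = 4/3 ≈ 1.3333)
z(f, D) = -D/4 (z(f, D) = -((0*f)*D + D)/4 = -(0*D + D)/4 = -(0 + D)/4 = -D/4)
K(U, p) = 5*U - p/4 (K(U, p) = 5*U + (-1/4*1)*p = 5*U - p/4)
-490 + X(K(-3, 5), -16) = -490 + (5*(-3) - 1/4*5)*(-16) = -490 + (-15 - 5/4)*(-16) = -490 - 65/4*(-16) = -490 + 260 = -230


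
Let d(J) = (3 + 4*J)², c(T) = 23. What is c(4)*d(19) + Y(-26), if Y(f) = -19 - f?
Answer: 143550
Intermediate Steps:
c(4)*d(19) + Y(-26) = 23*(3 + 4*19)² + (-19 - 1*(-26)) = 23*(3 + 76)² + (-19 + 26) = 23*79² + 7 = 23*6241 + 7 = 143543 + 7 = 143550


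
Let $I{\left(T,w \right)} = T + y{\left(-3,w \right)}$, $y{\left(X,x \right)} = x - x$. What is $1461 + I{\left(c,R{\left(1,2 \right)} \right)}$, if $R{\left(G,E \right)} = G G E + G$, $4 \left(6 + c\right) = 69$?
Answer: $\frac{5889}{4} \approx 1472.3$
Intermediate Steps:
$c = \frac{45}{4}$ ($c = -6 + \frac{1}{4} \cdot 69 = -6 + \frac{69}{4} = \frac{45}{4} \approx 11.25$)
$y{\left(X,x \right)} = 0$
$R{\left(G,E \right)} = G + E G^{2}$ ($R{\left(G,E \right)} = G^{2} E + G = E G^{2} + G = G + E G^{2}$)
$I{\left(T,w \right)} = T$ ($I{\left(T,w \right)} = T + 0 = T$)
$1461 + I{\left(c,R{\left(1,2 \right)} \right)} = 1461 + \frac{45}{4} = \frac{5889}{4}$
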